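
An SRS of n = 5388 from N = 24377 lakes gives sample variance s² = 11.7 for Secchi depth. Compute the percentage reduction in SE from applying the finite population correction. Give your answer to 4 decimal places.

f = n/N = 5388/24377 = 0.22102802.
SE_no-fpc = √(s²/n) = 0.046599273; SE_fpc = √((1−f)s²/n) = 0.041128233.
Ratio = √(1−f) = 0.88259389. Reduction = 100·(1 − 0.88259389) = 11.7406%.

11.7406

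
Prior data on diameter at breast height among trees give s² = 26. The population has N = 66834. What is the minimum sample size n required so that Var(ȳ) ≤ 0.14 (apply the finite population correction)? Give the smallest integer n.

186

Without fpc, n₀ = s²/D = 26/0.14 = 185.7143.
With fpc, (1 − n/N)·s²/n ≤ D requires n ≥ n₀/(1 + n₀/N) = 185.7143/(1 + 185.7143/66834) = 185.1997.
Rounding up, n = 186.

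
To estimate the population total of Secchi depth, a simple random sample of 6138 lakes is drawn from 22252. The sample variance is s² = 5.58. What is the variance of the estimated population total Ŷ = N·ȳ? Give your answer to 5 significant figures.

Var(Ŷ) = N²·Var(ȳ) = N²·(1 − n/N)·s²/n.
f = 6138/22252 = 0.27584037; Var(ȳ) = 0.72415963·5.58/6138 = 6.5832693 × 10^-4.
Var(Ŷ) = 22252² · (6.5832693 × 10^-4) = 325971.57.

325970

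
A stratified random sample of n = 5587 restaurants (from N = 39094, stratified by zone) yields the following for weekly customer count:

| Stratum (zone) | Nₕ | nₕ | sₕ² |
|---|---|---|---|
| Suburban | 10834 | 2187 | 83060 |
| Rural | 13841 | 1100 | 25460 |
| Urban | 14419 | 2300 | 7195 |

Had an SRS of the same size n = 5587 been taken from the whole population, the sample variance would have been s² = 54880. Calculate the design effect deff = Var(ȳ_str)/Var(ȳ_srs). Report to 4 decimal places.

0.6362

Var(ȳ_str) = Σ Wₕ²(1−fₕ)sₕ²/nₕ with Wₕ = Nₕ/39094:
  Suburban: (10834/39094)²·(1−2187/10834)·83060/2187 = 2.3279691
  Rural: (13841/39094)²·(1−1100/13841)·25460/1100 = 2.670647
  Urban: (14419/39094)²·(1−2300/14419)·7195/2300 = 0.35767178
  → Var(ȳ_str) = 5.3562879.
Var(ȳ_srs) = (1 − 5587/39094)·54880/5587 = 8.419007.
deff = 5.3562879 / 8.419007 = 0.6362.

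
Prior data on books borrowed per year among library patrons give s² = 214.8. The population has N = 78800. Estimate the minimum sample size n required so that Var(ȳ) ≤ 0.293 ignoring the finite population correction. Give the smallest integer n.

Without fpc, n₀ = s²/D = 214.8/0.293 = 733.1058.
Rounding up, n = 734.

734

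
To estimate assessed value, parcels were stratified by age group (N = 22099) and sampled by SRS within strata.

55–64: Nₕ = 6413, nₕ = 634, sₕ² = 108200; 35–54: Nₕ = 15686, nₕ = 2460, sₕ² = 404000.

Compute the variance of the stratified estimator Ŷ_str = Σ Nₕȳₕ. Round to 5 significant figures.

Var(Ŷ_str) = Σₕ Nₕ²(1 − fₕ)sₕ²/nₕ.
55–64: 6413²·(1 − 634/6413)·108200/634 = 6.3248749 × 10^9.
35–54: 15686²·(1 − 2460/15686)·404000/2460 = 3.4071165 × 10^10.
Sum = 4.039604 × 10^10.

4.0396 × 10^10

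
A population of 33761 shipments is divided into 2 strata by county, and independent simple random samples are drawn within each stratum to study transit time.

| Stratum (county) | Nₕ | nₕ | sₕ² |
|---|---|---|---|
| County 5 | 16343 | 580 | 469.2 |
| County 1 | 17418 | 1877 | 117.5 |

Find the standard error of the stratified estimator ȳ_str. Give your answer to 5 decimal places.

Var(ȳ_str) = Σₕ Wₕ²(1 − fₕ)sₕ²/nₕ with Wₕ = Nₕ/N, N = 33761.
County 5: Wₕ = 0.48407926; term = 0.48407926²·(1 − 0.03548920)·469.2/580 = 0.18283952.
County 1: Wₕ = 0.51592074; term = 0.51592074²·(1 − 0.10776209)·117.5/1877 = 0.014866894.
Sum = 0.19770641.
SE = √(0.19770641) = 0.44464.

0.44464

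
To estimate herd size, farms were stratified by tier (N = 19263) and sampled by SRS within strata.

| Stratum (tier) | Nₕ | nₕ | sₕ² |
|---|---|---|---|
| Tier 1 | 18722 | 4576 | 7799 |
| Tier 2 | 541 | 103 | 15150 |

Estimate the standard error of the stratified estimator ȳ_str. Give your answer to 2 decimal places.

1.14

Var(ȳ_str) = Σₕ Wₕ²(1 − fₕ)sₕ²/nₕ with Wₕ = Nₕ/N, N = 19263.
Tier 1: Wₕ = 0.97191507; term = 0.97191507²·(1 − 0.24441833)·7799/4576 = 1.2164407.
Tier 2: Wₕ = 0.02808493; term = 0.02808493²·(1 − 0.19038817)·15150/103 = 0.093928835.
Sum = 1.3103695.
SE = √(1.3103695) = 1.14.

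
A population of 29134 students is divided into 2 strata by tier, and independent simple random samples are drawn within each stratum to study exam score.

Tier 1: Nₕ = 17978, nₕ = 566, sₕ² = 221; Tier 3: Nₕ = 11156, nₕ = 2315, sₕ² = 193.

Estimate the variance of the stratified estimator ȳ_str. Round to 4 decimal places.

Var(ȳ_str) = Σₕ Wₕ²(1 − fₕ)sₕ²/nₕ with Wₕ = Nₕ/N, N = 29134.
Tier 1: Wₕ = 0.61707970; term = 0.61707970²·(1 − 0.03148292)·221/566 = 0.14400105.
Tier 3: Wₕ = 0.38292030; term = 0.38292030²·(1 − 0.20751165)·193/2315 = 0.0096875951.
Sum = 0.15368865.

0.1537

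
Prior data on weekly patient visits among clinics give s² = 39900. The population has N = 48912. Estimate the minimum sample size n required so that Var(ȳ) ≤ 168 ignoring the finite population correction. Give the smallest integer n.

238

Without fpc, n₀ = s²/D = 39900/168 = 237.5000.
Rounding up, n = 238.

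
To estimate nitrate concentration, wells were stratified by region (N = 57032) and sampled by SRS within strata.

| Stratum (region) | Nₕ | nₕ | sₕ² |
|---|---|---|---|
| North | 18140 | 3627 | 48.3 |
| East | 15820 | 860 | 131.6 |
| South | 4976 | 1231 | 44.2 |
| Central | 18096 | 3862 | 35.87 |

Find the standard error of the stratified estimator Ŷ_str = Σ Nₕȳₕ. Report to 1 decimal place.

6540.9

Var(Ŷ_str) = Σₕ Nₕ²(1 − fₕ)sₕ²/nₕ.
North: 18140²·(1 − 3627/18140)·48.3/3627 = 3.5058558 × 10^6.
East: 15820²·(1 − 860/15820)·131.6/860 = 3.6215585 × 10^7.
South: 4976²·(1 − 1231/4976)·44.2/1231 = 669108.29.
Central: 18096²·(1 − 3862/18096)·35.87/3862 = 2.3923717 × 10^6.
Sum = 4.2782921 × 10^7.
SE = √(4.2782921 × 10^7) = 6540.9.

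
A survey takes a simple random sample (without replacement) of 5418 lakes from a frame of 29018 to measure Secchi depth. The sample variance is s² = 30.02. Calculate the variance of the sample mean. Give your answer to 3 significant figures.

Under SRS without replacement, Var(ȳ) = (1 − f)·s²/n with f = n/N = 5418/29018 = 0.18671170.
Var(ȳ) = (1 − 0.18671170)·30.02/5418 = 0.81328830·0.00554079 = 0.0045062597.

0.00451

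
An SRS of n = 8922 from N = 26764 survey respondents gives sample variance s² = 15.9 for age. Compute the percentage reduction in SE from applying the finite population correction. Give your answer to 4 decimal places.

18.3519

f = n/N = 8922/26764 = 0.33335824.
SE_no-fpc = √(s²/n) = 0.042215064; SE_fpc = √((1−f)s²/n) = 0.034467812.
Ratio = √(1−f) = 0.81648133. Reduction = 100·(1 − 0.81648133) = 18.3519%.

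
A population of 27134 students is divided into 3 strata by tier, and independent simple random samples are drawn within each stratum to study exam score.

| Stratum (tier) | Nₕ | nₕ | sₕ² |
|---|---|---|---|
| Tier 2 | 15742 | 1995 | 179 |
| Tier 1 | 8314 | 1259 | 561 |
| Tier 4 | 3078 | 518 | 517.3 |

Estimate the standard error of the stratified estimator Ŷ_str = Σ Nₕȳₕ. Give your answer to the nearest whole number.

Var(Ŷ_str) = Σₕ Nₕ²(1 − fₕ)sₕ²/nₕ.
Tier 2: 15742²·(1 − 1995/15742)·179/1995 = 1.9416814 × 10^7.
Tier 1: 8314²·(1 − 1259/8314)·561/1259 = 2.6136304 × 10^7.
Tier 4: 3078²·(1 − 518/3078)·517.3/518 = 7.8690318 × 10^6.
Sum = 5.342215 × 10^7.
SE = √(5.342215 × 10^7) = 7309.

7309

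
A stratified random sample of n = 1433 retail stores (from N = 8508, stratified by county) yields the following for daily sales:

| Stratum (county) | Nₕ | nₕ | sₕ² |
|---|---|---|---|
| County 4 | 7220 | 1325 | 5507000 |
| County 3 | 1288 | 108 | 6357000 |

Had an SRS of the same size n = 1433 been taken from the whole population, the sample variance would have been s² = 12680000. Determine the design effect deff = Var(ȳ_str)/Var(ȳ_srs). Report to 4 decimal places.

Var(ȳ_str) = Σ Wₕ²(1−fₕ)sₕ²/nₕ with Wₕ = Nₕ/8508:
  County 4: (7220/8508)²·(1−1325/7220)·5507000/1325 = 2443.7976
  County 3: (1288/8508)²·(1−108/1288)·6357000/108 = 1235.8659
  → Var(ȳ_str) = 3679.6635.
Var(ȳ_srs) = (1 − 1433/8508)·12680000/1433 = 7358.2074.
deff = 3679.6635 / 7358.2074 = 0.5001.

0.5001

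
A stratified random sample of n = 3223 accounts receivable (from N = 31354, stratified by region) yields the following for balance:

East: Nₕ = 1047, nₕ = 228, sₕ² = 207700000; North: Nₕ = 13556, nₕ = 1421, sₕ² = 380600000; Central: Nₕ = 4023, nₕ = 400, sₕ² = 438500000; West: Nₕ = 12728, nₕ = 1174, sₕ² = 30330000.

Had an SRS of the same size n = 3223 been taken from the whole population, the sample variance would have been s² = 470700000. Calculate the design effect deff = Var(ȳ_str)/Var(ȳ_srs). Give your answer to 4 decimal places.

0.5016

Var(ȳ_str) = Σ Wₕ²(1−fₕ)sₕ²/nₕ with Wₕ = Nₕ/31354:
  East: (1047/31354)²·(1−228/1047)·207700000/228 = 794.59591
  North: (13556/31354)²·(1−1421/13556)·380600000/1421 = 44818.791
  Central: (4023/31354)²·(1−400/4023)·438500000/400 = 16253.319
  West: (12728/31354)²·(1−1174/12728)·30330000/1174 = 3864.6568
  → Var(ȳ_str) = 65731.363.
Var(ȳ_srs) = (1 − 3223/31354)·470700000/3223 = 131031.62.
deff = 65731.363 / 131031.62 = 0.5016.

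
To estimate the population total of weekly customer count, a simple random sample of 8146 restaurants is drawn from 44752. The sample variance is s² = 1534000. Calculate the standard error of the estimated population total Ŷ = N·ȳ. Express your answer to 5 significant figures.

555420

Var(Ŷ) = N²·Var(ȳ) = N²·(1 − n/N)·s²/n.
f = 8146/44752 = 0.18202538; Var(ȳ) = 0.81797462·1534000/8146 = 154.03548.
Var(Ŷ) = 44752² · 154.03548 = 3.0849325 × 10^11.
SE(Ŷ) = √(3.0849325 × 10^11) = 555420.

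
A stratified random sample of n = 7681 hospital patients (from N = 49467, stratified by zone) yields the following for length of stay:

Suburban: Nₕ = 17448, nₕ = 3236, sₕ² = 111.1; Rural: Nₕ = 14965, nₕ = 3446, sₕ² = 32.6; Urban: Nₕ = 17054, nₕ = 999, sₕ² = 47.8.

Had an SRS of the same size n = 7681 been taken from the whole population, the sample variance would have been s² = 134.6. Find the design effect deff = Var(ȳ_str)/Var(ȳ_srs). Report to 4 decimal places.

0.6417

Var(ȳ_str) = Σ Wₕ²(1−fₕ)sₕ²/nₕ with Wₕ = Nₕ/49467:
  Suburban: (17448/49467)²·(1−3236/17448)·111.1/3236 = 0.0034791668
  Rural: (14965/49467)²·(1−3446/14965)·32.6/3446 = 6.6644249 × 10^-4
  Urban: (17054/49467)²·(1−999/17054)·47.8/999 = 0.0053538701
  → Var(ȳ_str) = 0.0094994794.
Var(ȳ_srs) = (1 − 7681/49467)·134.6/7681 = 0.014802754.
deff = 0.0094994794 / 0.014802754 = 0.6417.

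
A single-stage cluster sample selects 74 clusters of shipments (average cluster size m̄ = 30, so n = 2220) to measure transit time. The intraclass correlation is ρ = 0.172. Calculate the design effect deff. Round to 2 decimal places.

deff = 1 + (30 − 1)·0.172 = 1 + 4.988 = 5.988.

5.99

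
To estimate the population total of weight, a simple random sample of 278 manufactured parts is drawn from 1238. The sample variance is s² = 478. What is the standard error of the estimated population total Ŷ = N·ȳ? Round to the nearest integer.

1430

Var(Ŷ) = N²·Var(ȳ) = N²·(1 − n/N)·s²/n.
f = 278/1238 = 0.22455574; Var(ȳ) = 0.77544426·478/278 = 1.3333178.
Var(Ŷ) = 1238² · 1.3333178 = 2.0435015 × 10^6.
SE(Ŷ) = √(2.0435015 × 10^6) = 1430.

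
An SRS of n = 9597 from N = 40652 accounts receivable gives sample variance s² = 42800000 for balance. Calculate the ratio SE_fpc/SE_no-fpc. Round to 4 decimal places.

f = n/N = 9597/40652 = 0.23607695.
SE_no-fpc = √(s²/n) = 66.781187; SE_fpc = √((1−f)s²/n) = 58.368555.
Ratio = √(1−f) = 0.87402692.

0.8740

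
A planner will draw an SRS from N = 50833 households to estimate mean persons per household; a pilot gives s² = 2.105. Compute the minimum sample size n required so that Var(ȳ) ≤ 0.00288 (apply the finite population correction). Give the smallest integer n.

721

Without fpc, n₀ = s²/D = 2.105/0.00288 = 730.9028.
With fpc, (1 − n/N)·s²/n ≤ D requires n ≥ n₀/(1 + n₀/N) = 730.9028/(1 + 730.9028/50833) = 720.5425.
Rounding up, n = 721.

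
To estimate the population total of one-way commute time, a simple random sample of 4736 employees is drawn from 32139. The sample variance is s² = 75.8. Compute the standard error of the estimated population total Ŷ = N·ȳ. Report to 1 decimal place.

Var(Ŷ) = N²·Var(ȳ) = N²·(1 − n/N)·s²/n.
f = 4736/32139 = 0.14735991; Var(ȳ) = 0.85264009·75.8/4736 = 0.013646562.
Var(Ŷ) = 32139² · 0.013646562 = 1.4095743 × 10^7.
SE(Ŷ) = √(1.4095743 × 10^7) = 3754.4.

3754.4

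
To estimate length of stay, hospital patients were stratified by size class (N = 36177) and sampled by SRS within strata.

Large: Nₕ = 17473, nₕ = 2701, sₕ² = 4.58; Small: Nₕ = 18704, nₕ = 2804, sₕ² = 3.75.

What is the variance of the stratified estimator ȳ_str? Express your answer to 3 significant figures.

6.38 × 10^-4

Var(ȳ_str) = Σₕ Wₕ²(1 − fₕ)sₕ²/nₕ with Wₕ = Nₕ/N, N = 36177.
Large: Wₕ = 0.48298643; term = 0.48298643²·(1 − 0.15458135)·4.58/2701 = 3.3441255 × 10^-4.
Small: Wₕ = 0.51701357; term = 0.51701357²·(1 − 0.14991446)·3.75/2804 = 3.0389236 × 10^-4.
Sum = 6.3830491 × 10^-4.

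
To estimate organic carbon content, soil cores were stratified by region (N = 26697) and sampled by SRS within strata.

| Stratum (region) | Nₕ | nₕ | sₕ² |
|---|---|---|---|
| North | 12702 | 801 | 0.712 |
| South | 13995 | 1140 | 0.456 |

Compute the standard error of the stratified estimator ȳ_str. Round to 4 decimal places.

Var(ȳ_str) = Σₕ Wₕ²(1 − fₕ)sₕ²/nₕ with Wₕ = Nₕ/N, N = 26697.
North: Wₕ = 0.47578380; term = 0.47578380²·(1 − 0.06306094)·0.712/801 = 1.8852898 × 10^-4.
South: Wₕ = 0.52421620; term = 0.52421620²·(1 − 0.08145766)·0.456/1140 = 1.0096714 × 10^-4.
Sum = 2.8949612 × 10^-4.
SE = √(2.8949612 × 10^-4) = 0.0170.

0.0170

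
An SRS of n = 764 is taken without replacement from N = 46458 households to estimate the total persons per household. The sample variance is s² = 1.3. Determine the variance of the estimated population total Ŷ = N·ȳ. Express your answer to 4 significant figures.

Var(Ŷ) = N²·Var(ȳ) = N²·(1 − n/N)·s²/n.
f = 764/46458 = 0.01644496; Var(ȳ) = 0.98355504·1.3/764 = 0.0016735884.
Var(Ŷ) = 46458² · 0.0016735884 = 3.6121824 × 10^6.

3.612 × 10^6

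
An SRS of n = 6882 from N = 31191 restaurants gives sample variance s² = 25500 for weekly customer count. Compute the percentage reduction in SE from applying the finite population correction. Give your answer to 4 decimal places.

f = n/N = 6882/31191 = 0.22064057.
SE_no-fpc = √(s²/n) = 1.9249203; SE_fpc = √((1−f)s²/n) = 1.6993454.
Ratio = √(1−f) = 0.88281336. Reduction = 100·(1 − 0.88281336) = 11.7187%.

11.7187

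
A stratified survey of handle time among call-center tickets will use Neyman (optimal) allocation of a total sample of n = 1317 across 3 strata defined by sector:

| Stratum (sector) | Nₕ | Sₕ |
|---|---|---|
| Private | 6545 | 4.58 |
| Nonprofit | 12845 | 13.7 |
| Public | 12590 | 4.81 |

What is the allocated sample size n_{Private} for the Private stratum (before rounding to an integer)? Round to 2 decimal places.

Neyman allocation: nₕ = n·NₕSₕ / Σⱼ NⱼSⱼ.
Σ NⱼSⱼ = 6545·4.58 + 12845·13.7 + 12590·4.81 = 266510.5.
n_{Private} = 1317·6545·4.58 / 266510.5 = 148.13.

148.13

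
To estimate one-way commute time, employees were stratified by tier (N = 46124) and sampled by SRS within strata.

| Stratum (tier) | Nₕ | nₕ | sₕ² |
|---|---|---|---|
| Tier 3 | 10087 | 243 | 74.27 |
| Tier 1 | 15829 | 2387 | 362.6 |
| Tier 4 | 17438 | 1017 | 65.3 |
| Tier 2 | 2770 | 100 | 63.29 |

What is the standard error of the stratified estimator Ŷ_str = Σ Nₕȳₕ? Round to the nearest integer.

9259

Var(Ŷ_str) = Σₕ Nₕ²(1 − fₕ)sₕ²/nₕ.
Tier 3: 10087²·(1 − 243/10087)·74.27/243 = 3.0348748 × 10^7.
Tier 1: 15829²·(1 − 2387/15829)·362.6/2387 = 3.2321593 × 10^7.
Tier 4: 17438²·(1 − 1017/17438)·65.3/1017 = 1.8386053 × 10^7.
Tier 2: 2770²·(1 − 100/2770)·63.29/100 = 4.6808651 × 10^6.
Sum = 8.5737259 × 10^7.
SE = √(8.5737259 × 10^7) = 9259.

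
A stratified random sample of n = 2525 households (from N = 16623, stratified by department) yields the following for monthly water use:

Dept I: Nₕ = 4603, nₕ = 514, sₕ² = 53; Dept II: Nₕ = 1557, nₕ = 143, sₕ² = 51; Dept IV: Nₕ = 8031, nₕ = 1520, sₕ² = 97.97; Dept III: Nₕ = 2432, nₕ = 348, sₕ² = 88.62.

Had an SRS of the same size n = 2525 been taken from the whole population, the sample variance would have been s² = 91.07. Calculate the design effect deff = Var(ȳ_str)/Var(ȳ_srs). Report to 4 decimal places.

Var(ȳ_str) = Σ Wₕ²(1−fₕ)sₕ²/nₕ with Wₕ = Nₕ/16623:
  Dept I: (4603/16623)²·(1−514/4603)·53/514 = 0.0070234748
  Dept II: (1557/16623)²·(1−143/1557)·51/143 = 0.0028415372
  Dept IV: (8031/16623)²·(1−1520/8031)·97.97/1520 = 0.01219686
  Dept III: (2432/16623)²·(1−348/2432)·88.62/348 = 0.0046708399
  → Var(ȳ_str) = 0.026732712.
Var(ȳ_srs) = (1 − 2525/16623)·91.07/2525 = 0.030588773.
deff = 0.026732712 / 0.030588773 = 0.8739.

0.8739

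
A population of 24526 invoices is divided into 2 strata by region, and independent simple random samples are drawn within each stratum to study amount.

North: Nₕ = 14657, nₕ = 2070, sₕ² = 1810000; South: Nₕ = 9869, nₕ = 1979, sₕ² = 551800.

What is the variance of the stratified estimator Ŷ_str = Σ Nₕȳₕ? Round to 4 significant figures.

Var(Ŷ_str) = Σₕ Nₕ²(1 − fₕ)sₕ²/nₕ.
North: 14657²·(1 − 2070/14657)·1810000/2070 = 1.613153 × 10^11.
South: 9869²·(1 − 1979/9869)·551800/1979 = 2.1711311 × 10^10.
Sum = 1.8302661 × 10^11.

1.830 × 10^11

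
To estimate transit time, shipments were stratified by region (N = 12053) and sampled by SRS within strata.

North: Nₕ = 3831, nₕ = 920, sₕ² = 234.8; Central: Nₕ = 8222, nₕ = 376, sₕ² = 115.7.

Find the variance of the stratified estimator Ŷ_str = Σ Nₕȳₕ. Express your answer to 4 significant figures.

2.270 × 10^7

Var(Ŷ_str) = Σₕ Nₕ²(1 − fₕ)sₕ²/nₕ.
North: 3831²·(1 − 920/3831)·234.8/920 = 2.8461948 × 10^6.
Central: 8222²·(1 − 376/8222)·115.7/376 = 1.9850493 × 10^7.
Sum = 2.2696688 × 10^7.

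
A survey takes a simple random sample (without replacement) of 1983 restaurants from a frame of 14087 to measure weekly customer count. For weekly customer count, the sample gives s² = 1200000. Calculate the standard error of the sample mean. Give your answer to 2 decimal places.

22.80

Under SRS without replacement, Var(ȳ) = (1 − f)·s²/n with f = n/N = 1983/14087 = 0.14076808.
Var(ȳ) = (1 − 0.14076808)·1200000/1983 = 0.85923192·605.14372 = 519.9588.
SE(ȳ) = √(519.9588) = 22.80.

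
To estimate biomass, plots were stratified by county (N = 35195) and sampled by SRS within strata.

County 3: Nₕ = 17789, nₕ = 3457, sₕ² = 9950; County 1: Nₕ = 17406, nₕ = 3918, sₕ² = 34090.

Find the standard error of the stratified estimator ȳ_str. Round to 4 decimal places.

1.4972

Var(ȳ_str) = Σₕ Wₕ²(1 − fₕ)sₕ²/nₕ with Wₕ = Nₕ/N, N = 35195.
County 3: Wₕ = 0.50544111; term = 0.50544111²·(1 − 0.19433358)·9950/3457 = 0.59240688.
County 1: Wₕ = 0.49455889; term = 0.49455889²·(1 − 0.22509479)·34090/3918 = 1.6491007.
Sum = 2.2415076.
SE = √(2.2415076) = 1.4972.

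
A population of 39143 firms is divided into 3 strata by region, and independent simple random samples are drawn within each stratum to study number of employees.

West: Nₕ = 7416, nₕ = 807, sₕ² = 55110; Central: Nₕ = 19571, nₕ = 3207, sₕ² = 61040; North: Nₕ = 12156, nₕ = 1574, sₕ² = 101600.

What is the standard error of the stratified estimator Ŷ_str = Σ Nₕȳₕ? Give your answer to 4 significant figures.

133200

Var(Ŷ_str) = Σₕ Nₕ²(1 − fₕ)sₕ²/nₕ.
West: 7416²·(1 − 807/7416)·55110/807 = 3.3470511 × 10^9.
Central: 19571²·(1 − 3207/19571)·61040/3207 = 6.0956224 × 10^9.
North: 12156²·(1 − 1574/12156)·101600/1574 = 8.3032369 × 10^9.
Sum = 1.774591 × 10^10.
SE = √(1.774591 × 10^10) = 133200.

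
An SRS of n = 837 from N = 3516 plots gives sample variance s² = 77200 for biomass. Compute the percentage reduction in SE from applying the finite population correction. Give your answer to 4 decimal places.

12.7105

f = n/N = 837/3516 = 0.23805461.
SE_no-fpc = √(s²/n) = 9.6038622; SE_fpc = √((1−f)s²/n) = 8.3831617.
Ratio = √(1−f) = 0.87289483. Reduction = 100·(1 − 0.87289483) = 12.7105%.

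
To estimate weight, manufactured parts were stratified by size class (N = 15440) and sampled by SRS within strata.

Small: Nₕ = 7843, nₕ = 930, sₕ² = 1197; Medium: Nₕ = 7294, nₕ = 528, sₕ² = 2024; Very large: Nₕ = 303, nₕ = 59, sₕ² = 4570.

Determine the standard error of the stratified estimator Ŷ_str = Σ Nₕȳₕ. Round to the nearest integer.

Var(Ŷ_str) = Σₕ Nₕ²(1 − fₕ)sₕ²/nₕ.
Small: 7843²·(1 − 930/7843)·1197/930 = 6.9784661 × 10^7.
Medium: 7294²·(1 − 528/7294)·2024/528 = 1.8917962 × 10^8.
Very large: 303²·(1 − 59/303)·4570/59 = 5.7265973 × 10^6.
Sum = 2.6469088 × 10^8.
SE = √(2.6469088 × 10^8) = 16269.

16269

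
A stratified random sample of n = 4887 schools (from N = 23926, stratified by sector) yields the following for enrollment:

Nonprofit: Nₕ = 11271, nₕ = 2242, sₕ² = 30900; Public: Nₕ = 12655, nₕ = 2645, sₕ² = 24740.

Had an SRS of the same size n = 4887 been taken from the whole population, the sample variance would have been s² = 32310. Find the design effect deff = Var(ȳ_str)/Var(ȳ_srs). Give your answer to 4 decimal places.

0.8591

Var(ȳ_str) = Σ Wₕ²(1−fₕ)sₕ²/nₕ with Wₕ = Nₕ/23926:
  Nonprofit: (11271/23926)²·(1−2242/11271)·30900/2242 = 2.4501055
  Public: (12655/23926)²·(1−2645/12655)·24740/2645 = 2.0698079
  → Var(ȳ_str) = 4.5199134.
Var(ȳ_srs) = (1 − 4887/23926)·32310/4887 = 5.2610043.
deff = 4.5199134 / 5.2610043 = 0.8591.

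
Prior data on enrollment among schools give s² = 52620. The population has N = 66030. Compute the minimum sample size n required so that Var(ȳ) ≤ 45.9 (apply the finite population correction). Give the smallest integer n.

Without fpc, n₀ = s²/D = 52620/45.9 = 1146.4052.
With fpc, (1 − n/N)·s²/n ≤ D requires n ≥ n₀/(1 + n₀/N) = 1146.4052/(1 + 1146.4052/66030) = 1126.8411.
Rounding up, n = 1127.

1127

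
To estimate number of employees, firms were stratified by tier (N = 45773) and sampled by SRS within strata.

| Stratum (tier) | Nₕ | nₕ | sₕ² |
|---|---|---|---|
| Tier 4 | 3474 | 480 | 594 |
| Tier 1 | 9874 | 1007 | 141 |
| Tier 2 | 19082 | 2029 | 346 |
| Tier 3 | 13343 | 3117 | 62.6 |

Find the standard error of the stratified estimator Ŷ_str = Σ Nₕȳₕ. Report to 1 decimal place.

Var(Ŷ_str) = Σₕ Nₕ²(1 − fₕ)sₕ²/nₕ.
Tier 4: 3474²·(1 − 480/3474)·594/480 = 1.2871431 × 10^7.
Tier 1: 9874²·(1 − 1007/9874)·141/1007 = 1.2259125 × 10^7.
Tier 2: 19082²·(1 − 2029/19082)·346/2029 = 5.5490512 × 10^7.
Tier 3: 13343²·(1 − 3117/13343)·62.6/3117 = 2.7402918 × 10^6.
Sum = 8.336136 × 10^7.
SE = √(8.336136 × 10^7) = 9130.2.

9130.2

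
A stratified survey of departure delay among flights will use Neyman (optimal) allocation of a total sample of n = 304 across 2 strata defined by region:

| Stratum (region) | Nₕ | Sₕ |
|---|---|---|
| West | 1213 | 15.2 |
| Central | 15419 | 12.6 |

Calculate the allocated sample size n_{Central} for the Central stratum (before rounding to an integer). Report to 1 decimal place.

Neyman allocation: nₕ = n·NₕSₕ / Σⱼ NⱼSⱼ.
Σ NⱼSⱼ = 1213·15.2 + 15419·12.6 = 212717.
n_{Central} = 304·15419·12.6 / 212717 = 277.7.

277.7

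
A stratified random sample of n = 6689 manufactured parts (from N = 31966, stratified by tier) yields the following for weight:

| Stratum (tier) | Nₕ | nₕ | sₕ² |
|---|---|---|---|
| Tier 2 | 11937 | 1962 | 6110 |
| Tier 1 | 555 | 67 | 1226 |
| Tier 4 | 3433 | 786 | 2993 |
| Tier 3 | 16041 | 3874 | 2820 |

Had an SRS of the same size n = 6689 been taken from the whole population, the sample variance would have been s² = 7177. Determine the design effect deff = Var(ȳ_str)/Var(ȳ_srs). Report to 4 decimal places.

Var(ȳ_str) = Σ Wₕ²(1−fₕ)sₕ²/nₕ with Wₕ = Nₕ/31966:
  Tier 2: (11937/31966)²·(1−1962/11937)·6110/1962 = 0.36288893
  Tier 1: (555/31966)²·(1−67/555)·1226/67 = 0.0048501133
  Tier 4: (3433/31966)²·(1−786/3433)·2993/786 = 0.033863772
  Tier 3: (16041/31966)²·(1−3874/16041)·2820/3874 = 0.13903619
  → Var(ȳ_str) = 0.54063901.
Var(ȳ_srs) = (1 − 6689/31966)·7177/6689 = 0.8484358.
deff = 0.54063901 / 0.8484358 = 0.6372.

0.6372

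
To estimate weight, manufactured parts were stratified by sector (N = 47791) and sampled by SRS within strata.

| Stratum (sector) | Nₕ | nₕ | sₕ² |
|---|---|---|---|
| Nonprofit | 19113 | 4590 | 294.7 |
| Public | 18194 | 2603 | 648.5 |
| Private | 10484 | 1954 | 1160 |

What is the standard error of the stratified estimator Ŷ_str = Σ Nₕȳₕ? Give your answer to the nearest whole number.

Var(Ŷ_str) = Σₕ Nₕ²(1 − fₕ)sₕ²/nₕ.
Nonprofit: 19113²·(1 − 4590/19113)·294.7/4590 = 1.7821844 × 10^7.
Public: 18194²·(1 − 2603/18194)·648.5/2603 = 7.0670469 × 10^7.
Private: 10484²·(1 − 1954/10484)·1160/1954 = 5.3089602 × 10^7.
Sum = 1.4158192 × 10^8.
SE = √(1.4158192 × 10^8) = 11899.

11899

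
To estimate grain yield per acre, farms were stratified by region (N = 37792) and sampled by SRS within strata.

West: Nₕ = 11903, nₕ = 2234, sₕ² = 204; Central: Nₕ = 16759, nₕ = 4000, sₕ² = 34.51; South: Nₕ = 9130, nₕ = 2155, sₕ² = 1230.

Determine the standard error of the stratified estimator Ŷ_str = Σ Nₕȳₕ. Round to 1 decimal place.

6978.7

Var(Ŷ_str) = Σₕ Nₕ²(1 − fₕ)sₕ²/nₕ.
West: 11903²·(1 − 2234/11903)·204/2234 = 1.0509571 × 10^7.
Central: 16759²·(1 − 4000/16759)·34.51/4000 = 1.8448018 × 10^6.
South: 9130²·(1 − 2155/9130)·1230/2155 = 3.6347356 × 10^7.
Sum = 4.8701729 × 10^7.
SE = √(4.8701729 × 10^7) = 6978.7.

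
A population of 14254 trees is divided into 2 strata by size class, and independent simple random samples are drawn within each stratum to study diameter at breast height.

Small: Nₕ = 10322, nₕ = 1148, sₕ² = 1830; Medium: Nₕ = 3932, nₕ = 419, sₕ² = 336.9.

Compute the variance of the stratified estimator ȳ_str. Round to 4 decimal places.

Var(ȳ_str) = Σₕ Wₕ²(1 − fₕ)sₕ²/nₕ with Wₕ = Nₕ/N, N = 14254.
Small: Wₕ = 0.72414761; term = 0.72414761²·(1 − 0.11121876)·1830/1148 = 0.74294777.
Medium: Wₕ = 0.27585239; term = 0.27585239²·(1 − 0.10656155)·336.9/419 = 0.05466447.
Sum = 0.79761224.

0.7976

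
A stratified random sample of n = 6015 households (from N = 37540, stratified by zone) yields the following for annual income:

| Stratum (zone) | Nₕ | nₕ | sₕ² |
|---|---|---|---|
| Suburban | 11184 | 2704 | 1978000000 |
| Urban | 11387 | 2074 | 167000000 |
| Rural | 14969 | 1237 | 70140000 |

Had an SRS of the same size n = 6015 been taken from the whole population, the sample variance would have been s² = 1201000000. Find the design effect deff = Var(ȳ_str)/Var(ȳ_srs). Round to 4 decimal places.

0.3791

Var(ȳ_str) = Σ Wₕ²(1−fₕ)sₕ²/nₕ with Wₕ = Nₕ/37540:
  Suburban: (11184/37540)²·(1−2704/11184)·1978000000/2704 = 49229.347
  Urban: (11387/37540)²·(1−2074/11387)·167000000/2074 = 6059.2393
  Rural: (14969/37540)²·(1−1237/14969)·70140000/1237 = 8270.5446
  → Var(ȳ_str) = 63559.131.
Var(ȳ_srs) = (1 − 6015/37540)·1201000000/6015 = 167674.96.
deff = 63559.131 / 167674.96 = 0.3791.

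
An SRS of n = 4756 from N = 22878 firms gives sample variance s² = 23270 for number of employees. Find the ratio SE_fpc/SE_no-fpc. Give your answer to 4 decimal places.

f = n/N = 4756/22878 = 0.20788530.
SE_no-fpc = √(s²/n) = 2.21196; SE_fpc = √((1−f)s²/n) = 1.9686627.
Ratio = √(1−f) = 0.89000826.

0.8900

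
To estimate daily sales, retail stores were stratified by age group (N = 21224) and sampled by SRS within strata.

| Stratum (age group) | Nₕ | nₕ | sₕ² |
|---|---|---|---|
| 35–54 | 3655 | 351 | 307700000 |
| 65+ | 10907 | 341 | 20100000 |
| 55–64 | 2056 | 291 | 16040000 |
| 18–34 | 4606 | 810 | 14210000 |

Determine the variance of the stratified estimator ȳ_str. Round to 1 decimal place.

Var(ȳ_str) = Σₕ Wₕ²(1 − fₕ)sₕ²/nₕ with Wₕ = Nₕ/N, N = 21224.
35–54: Wₕ = 0.17221070; term = 0.17221070²·(1 − 0.09603283)·307700000/351 = 23501.378.
65+: Wₕ = 0.51389936; term = 0.51389936²·(1 − 0.03126433)·20100000/341 = 15080.062.
55–64: Wₕ = 0.09687147; term = 0.09687147²·(1 − 0.14153696)·16040000/291 = 444.04269.
18–34: Wₕ = 0.21701847; term = 0.21701847²·(1 − 0.17585758)·14210000/810 = 680.93353.
Sum = 39706.416.

39706.4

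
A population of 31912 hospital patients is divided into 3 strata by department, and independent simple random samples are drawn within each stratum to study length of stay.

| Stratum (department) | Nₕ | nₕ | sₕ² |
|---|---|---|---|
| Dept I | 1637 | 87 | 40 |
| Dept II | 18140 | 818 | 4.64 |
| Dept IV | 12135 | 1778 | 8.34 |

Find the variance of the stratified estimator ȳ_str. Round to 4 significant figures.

0.003475

Var(ȳ_str) = Σₕ Wₕ²(1 − fₕ)sₕ²/nₕ with Wₕ = Nₕ/N, N = 31912.
Dept I: Wₕ = 0.05129732; term = 0.05129732²·(1 − 0.05314600)·40/87 = 0.0011455474.
Dept II: Wₕ = 0.56843821; term = 0.56843821²·(1 − 0.04509372)·4.64/818 = 0.0017502172.
Dept IV: Wₕ = 0.38026448; term = 0.38026448²·(1 − 0.14651834)·8.34/1778 = 5.7889527 × 10^-4.
Sum = 0.0034746599.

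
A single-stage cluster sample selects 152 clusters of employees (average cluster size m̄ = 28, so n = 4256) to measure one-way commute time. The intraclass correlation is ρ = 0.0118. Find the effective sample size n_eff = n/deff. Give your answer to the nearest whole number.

deff = 1 + (28 − 1)·0.0118 = 1 + 0.3186 = 1.3186.
n_eff = 4256 / 1.3186 = 3228.

3228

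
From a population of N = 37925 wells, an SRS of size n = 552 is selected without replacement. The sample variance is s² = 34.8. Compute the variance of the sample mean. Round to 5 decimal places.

Under SRS without replacement, Var(ȳ) = (1 − f)·s²/n with f = n/N = 552/37925 = 0.01455504.
Var(ȳ) = (1 − 0.01455504)·34.8/552 = 0.98544496·0.063043478 = 0.062125878.

0.06213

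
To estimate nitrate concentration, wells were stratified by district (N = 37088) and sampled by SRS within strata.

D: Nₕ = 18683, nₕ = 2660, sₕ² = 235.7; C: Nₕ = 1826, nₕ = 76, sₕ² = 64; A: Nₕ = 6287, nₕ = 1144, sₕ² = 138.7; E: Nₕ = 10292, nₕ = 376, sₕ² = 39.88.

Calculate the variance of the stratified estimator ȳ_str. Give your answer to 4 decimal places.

Var(ȳ_str) = Σₕ Wₕ²(1 − fₕ)sₕ²/nₕ with Wₕ = Nₕ/N, N = 37088.
D: Wₕ = 0.50374784; term = 0.50374784²·(1 − 0.14237542)·235.7/2660 = 0.019284197.
C: Wₕ = 0.04923425; term = 0.04923425²·(1 − 0.04162103)·64/76 = 0.0019563132.
A: Wₕ = 0.16951575; term = 0.16951575²·(1 − 0.18196278)·138.7/1144 = 0.0028499917.
E: Wₕ = 0.27750216; term = 0.27750216²·(1 − 0.03653323)·39.88/376 = 0.0078693121.
Sum = 0.031959814.

0.0320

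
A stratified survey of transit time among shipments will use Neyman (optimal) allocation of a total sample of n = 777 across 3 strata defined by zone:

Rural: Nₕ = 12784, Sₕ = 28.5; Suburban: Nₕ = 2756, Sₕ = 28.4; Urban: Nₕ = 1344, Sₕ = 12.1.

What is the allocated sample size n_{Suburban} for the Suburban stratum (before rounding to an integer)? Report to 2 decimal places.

Neyman allocation: nₕ = n·NₕSₕ / Σⱼ NⱼSⱼ.
Σ NⱼSⱼ = 12784·28.5 + 2756·28.4 + 1344·12.1 = 458876.8.
n_{Suburban} = 777·2756·28.4 / 458876.8 = 132.53.

132.53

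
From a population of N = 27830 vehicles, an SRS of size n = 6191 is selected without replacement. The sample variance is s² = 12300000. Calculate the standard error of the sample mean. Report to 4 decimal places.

Under SRS without replacement, Var(ȳ) = (1 − f)·s²/n with f = n/N = 6191/27830 = 0.22245778.
Var(ȳ) = (1 − 0.22245778)·12300000/6191 = 0.77754222·1986.755 = 1544.7859.
SE(ȳ) = √(1544.7859) = 39.3038.

39.3038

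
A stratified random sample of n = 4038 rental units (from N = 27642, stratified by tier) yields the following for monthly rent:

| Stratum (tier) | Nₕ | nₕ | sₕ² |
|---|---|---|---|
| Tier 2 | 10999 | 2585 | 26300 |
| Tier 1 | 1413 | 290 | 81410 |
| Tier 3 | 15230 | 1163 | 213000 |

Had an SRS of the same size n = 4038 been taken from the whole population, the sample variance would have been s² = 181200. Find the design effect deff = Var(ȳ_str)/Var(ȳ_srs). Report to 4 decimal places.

Var(ȳ_str) = Σ Wₕ²(1−fₕ)sₕ²/nₕ with Wₕ = Nₕ/27642:
  Tier 2: (10999/27642)²·(1−2585/10999)·26300/2585 = 1.2322873
  Tier 1: (1413/27642)²·(1−290/1413)·81410/290 = 0.58299221
  Tier 3: (15230/27642)²·(1−1163/15230)·213000/1163 = 51.35259
  → Var(ȳ_str) = 53.16787.
Var(ȳ_srs) = (1 − 4038/27642)·181200/4038 = 38.318458.
deff = 53.16787 / 38.318458 = 1.3875.

1.3875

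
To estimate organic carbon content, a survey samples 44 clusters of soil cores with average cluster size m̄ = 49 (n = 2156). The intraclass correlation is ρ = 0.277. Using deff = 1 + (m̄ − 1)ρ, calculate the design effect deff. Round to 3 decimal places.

deff = 1 + (49 − 1)·0.277 = 1 + 13.296 = 14.296.

14.296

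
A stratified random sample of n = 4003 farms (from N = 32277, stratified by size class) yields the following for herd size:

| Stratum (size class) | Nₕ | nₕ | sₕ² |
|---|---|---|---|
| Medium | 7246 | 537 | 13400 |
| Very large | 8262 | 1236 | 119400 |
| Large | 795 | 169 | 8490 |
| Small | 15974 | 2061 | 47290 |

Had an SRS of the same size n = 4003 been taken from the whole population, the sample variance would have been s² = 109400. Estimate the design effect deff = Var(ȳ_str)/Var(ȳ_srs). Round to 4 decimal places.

Var(ȳ_str) = Σ Wₕ²(1−fₕ)sₕ²/nₕ with Wₕ = Nₕ/32277:
  Medium: (7246/32277)²·(1−537/7246)·13400/537 = 1.1643949
  Very large: (8262/32277)²·(1−1236/8262)·119400/1236 = 5.3826094
  Large: (795/32277)²·(1−169/795)·8490/169 = 0.023998059
  Small: (15974/32277)²·(1−2061/15974)·47290/2061 = 4.8948508
  → Var(ȳ_str) = 11.465853.
Var(ȳ_srs) = (1 − 4003/32277)·109400/4003 = 23.940092.
deff = 11.465853 / 23.940092 = 0.4789.

0.4789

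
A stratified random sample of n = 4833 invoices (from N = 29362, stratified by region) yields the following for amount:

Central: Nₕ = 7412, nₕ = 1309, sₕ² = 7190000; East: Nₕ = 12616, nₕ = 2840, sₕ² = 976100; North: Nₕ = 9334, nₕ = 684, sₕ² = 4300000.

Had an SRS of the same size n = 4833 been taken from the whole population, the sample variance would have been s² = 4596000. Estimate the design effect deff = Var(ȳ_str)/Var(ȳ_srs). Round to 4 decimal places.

Var(ȳ_str) = Σ Wₕ²(1−fₕ)sₕ²/nₕ with Wₕ = Nₕ/29362:
  Central: (7412/29362)²·(1−1309/7412)·7190000/1309 = 288.20184
  East: (12616/29362)²·(1−2840/12616)·976100/2840 = 49.16857
  North: (9334/29362)²·(1−684/9334)·4300000/684 = 588.74196
  → Var(ȳ_str) = 926.11237.
Var(ȳ_srs) = (1 − 4833/29362)·4596000/4833 = 794.43329.
deff = 926.11237 / 794.43329 = 1.1658.

1.1658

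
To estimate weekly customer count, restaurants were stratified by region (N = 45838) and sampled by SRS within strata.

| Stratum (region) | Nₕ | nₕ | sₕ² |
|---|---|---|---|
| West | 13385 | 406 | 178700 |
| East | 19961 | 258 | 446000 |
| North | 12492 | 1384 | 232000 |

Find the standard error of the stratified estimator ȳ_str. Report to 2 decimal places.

19.26

Var(ȳ_str) = Σₕ Wₕ²(1 − fₕ)sₕ²/nₕ with Wₕ = Nₕ/N, N = 45838.
West: Wₕ = 0.29200663; term = 0.29200663²·(1 − 0.03033246)·178700/406 = 36.392074.
East: Wₕ = 0.43546839; term = 0.43546839²·(1 − 0.01292520)·446000/258 = 323.57763.
North: Wₕ = 0.27252498; term = 0.27252498²·(1 − 0.11079091)·232000/1384 = 11.07053.
Sum = 371.04023.
SE = √(371.04023) = 19.26.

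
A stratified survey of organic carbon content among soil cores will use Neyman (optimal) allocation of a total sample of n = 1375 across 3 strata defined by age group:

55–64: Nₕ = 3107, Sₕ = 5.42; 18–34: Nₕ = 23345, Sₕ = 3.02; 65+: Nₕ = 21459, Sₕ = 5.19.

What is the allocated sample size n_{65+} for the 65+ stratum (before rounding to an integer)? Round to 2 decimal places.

Neyman allocation: nₕ = n·NₕSₕ / Σⱼ NⱼSⱼ.
Σ NⱼSⱼ = 3107·5.42 + 23345·3.02 + 21459·5.19 = 198714.05.
n_{65+} = 1375·21459·5.19 / 198714.05 = 770.64.

770.64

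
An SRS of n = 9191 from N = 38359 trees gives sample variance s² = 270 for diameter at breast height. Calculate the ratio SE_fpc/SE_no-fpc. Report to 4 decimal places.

f = n/N = 9191/38359 = 0.23960479.
SE_no-fpc = √(s²/n) = 0.17139593; SE_fpc = √((1−f)s²/n) = 0.14945835.
Ratio = √(1−f) = 0.87200643.

0.8720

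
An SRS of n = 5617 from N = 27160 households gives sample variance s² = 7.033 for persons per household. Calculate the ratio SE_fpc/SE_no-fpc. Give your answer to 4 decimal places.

0.8906

f = n/N = 5617/27160 = 0.20681149.
SE_no-fpc = √(s²/n) = 0.03538491; SE_fpc = √((1−f)s²/n) = 0.031514201.
Ratio = √(1−f) = 0.89061131.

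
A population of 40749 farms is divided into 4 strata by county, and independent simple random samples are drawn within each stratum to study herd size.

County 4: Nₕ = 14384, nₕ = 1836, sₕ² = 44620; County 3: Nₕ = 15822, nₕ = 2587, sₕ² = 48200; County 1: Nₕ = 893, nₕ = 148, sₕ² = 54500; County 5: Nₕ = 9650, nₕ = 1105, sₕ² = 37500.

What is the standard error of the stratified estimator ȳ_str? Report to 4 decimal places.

2.6123

Var(ȳ_str) = Σₕ Wₕ²(1 − fₕ)sₕ²/nₕ with Wₕ = Nₕ/N, N = 40749.
County 4: Wₕ = 0.35299026; term = 0.35299026²·(1 − 0.12764182)·44620/1836 = 2.6416615.
County 3: Wₕ = 0.38827947; term = 0.38827947²·(1 − 0.16350651)·48200/2587 = 2.3496438.
County 1: Wₕ = 0.02191465; term = 0.02191465²·(1 − 0.16573348)·54500/148 = 0.1475396.
County 5: Wₕ = 0.23681563; term = 0.23681563²·(1 − 0.11450777)·37500/1105 = 1.6852893.
Sum = 6.8241342.
SE = √(6.8241342) = 2.6123.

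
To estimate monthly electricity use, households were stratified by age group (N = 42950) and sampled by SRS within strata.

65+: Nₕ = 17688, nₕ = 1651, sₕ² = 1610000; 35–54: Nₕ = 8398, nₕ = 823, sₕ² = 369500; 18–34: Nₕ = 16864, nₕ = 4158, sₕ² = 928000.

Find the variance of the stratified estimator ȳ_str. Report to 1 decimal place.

191.4

Var(ȳ_str) = Σₕ Wₕ²(1 − fₕ)sₕ²/nₕ with Wₕ = Nₕ/N, N = 42950.
65+: Wₕ = 0.41182771; term = 0.41182771²·(1 − 0.09334012)·1610000/1651 = 149.95271.
35–54: Wₕ = 0.19552969; term = 0.19552969²·(1 − 0.09799952)·369500/823 = 15.482703.
18–34: Wₕ = 0.39264261; term = 0.39264261²·(1 − 0.24656072)·928000/4158 = 25.924274.
Sum = 191.35969.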